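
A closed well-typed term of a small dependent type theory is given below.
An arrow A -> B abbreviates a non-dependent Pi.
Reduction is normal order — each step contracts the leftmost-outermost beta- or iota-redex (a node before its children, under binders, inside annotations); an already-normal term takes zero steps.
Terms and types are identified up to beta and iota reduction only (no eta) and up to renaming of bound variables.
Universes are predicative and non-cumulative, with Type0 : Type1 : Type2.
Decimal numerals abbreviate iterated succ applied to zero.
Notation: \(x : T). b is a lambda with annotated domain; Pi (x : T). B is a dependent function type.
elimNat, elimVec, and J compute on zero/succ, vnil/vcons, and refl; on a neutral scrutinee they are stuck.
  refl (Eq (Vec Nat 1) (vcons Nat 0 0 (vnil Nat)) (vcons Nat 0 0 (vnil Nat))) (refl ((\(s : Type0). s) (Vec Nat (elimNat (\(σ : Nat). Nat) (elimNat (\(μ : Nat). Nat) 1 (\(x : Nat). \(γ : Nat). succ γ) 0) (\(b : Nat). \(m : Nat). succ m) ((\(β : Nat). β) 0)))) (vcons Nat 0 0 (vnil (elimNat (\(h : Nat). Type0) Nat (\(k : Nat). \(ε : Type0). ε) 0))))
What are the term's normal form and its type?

resulting normal form:
  refl (Eq (Vec Nat 1) (vcons Nat 0 0 (vnil Nat)) (vcons Nat 0 0 (vnil Nat))) (refl (Vec Nat 1) (vcons Nat 0 0 (vnil Nat)))
inferred type:
  Eq (Eq (Vec Nat 1) (vcons Nat 0 0 (vnil Nat)) (vcons Nat 0 0 (vnil Nat))) (refl (Vec Nat 1) (vcons Nat 0 0 (vnil Nat))) (refl (Vec Nat 1) (vcons Nat 0 0 (vnil Nat)))
observation: the first redex contracted is a beta-redex; the normal form is reached in 5 normal-order steps.


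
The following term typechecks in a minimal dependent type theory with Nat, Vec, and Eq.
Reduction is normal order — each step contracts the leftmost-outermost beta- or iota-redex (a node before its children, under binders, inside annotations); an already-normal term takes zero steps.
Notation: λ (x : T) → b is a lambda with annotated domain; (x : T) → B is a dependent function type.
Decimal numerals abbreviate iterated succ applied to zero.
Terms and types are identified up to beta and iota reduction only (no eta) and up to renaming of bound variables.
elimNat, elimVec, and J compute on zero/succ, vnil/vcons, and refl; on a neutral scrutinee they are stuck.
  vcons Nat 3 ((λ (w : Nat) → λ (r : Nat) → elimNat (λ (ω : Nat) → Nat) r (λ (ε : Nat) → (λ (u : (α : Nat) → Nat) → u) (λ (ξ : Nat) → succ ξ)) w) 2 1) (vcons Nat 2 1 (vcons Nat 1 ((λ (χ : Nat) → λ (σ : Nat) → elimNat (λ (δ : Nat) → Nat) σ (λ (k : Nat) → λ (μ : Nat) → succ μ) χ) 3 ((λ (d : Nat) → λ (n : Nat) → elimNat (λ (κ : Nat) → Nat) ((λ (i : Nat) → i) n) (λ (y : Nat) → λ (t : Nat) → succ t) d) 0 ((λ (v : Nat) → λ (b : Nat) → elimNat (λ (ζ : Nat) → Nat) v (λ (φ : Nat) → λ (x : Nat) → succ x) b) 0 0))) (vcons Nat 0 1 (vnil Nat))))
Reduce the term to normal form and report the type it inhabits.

normal form:
  vcons Nat 3 3 (vcons Nat 2 1 (vcons Nat 1 3 (vcons Nat 0 1 (vnil Nat))))
the term's type:
  Vec Nat 4
observation: contracting a beta-redex first, the term normalizes in 30 steps.


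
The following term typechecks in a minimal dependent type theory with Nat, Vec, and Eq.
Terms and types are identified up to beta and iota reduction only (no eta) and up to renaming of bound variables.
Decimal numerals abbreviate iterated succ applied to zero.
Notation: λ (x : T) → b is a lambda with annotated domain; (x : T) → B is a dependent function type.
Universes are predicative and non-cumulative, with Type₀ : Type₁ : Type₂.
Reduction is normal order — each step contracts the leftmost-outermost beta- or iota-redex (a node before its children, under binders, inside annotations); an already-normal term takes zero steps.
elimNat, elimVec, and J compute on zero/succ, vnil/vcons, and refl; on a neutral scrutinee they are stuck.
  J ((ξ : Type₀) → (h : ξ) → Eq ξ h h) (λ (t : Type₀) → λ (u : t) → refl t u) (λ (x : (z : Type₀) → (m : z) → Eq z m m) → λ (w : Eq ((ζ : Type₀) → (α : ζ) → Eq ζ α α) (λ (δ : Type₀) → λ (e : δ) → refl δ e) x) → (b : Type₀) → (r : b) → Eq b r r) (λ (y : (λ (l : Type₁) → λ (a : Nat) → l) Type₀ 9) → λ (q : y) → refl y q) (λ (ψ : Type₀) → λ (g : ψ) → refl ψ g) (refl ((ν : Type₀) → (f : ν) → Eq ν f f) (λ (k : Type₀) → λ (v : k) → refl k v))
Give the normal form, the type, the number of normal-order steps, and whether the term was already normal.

resulting normal form:
  λ (ξ : Type₀) → λ (h : ξ) → refl ξ h
inferred type:
  (ξ : Type₀) → (h : ξ) → Eq ξ h h
reduction steps (normal order): 3
already normal: no
first redex: a J iota-redex


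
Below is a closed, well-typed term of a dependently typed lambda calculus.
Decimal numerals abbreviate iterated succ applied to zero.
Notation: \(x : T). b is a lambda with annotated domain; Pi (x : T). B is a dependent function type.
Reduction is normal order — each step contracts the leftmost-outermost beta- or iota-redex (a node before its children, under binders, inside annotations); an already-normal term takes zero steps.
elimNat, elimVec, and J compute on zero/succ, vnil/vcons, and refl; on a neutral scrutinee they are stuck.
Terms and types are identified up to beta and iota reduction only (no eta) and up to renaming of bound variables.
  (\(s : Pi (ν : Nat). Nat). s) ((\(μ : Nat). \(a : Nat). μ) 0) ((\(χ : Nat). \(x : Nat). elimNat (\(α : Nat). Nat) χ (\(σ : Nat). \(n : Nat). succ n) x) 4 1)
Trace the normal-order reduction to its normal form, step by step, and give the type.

normal-order reduction:
  (\(s : Pi (ν : Nat). Nat). s) ((\(μ : Nat). \(a : Nat). μ) 0) ((\(χ : Nat). \(x : Nat). elimNat (\(α : Nat). Nat) χ (\(σ : Nat). \(n : Nat). succ n) x) 4 1)
  ~> (\(s : Nat). \(ν : Nat). s) 0 ((\(μ : Nat). \(a : Nat). elimNat (\(χ : Nat). Nat) μ (\(x : Nat). \(α : Nat). succ α) a) 4 1)
  ~> (\(s : Nat). 0) ((\(ν : Nat). \(μ : Nat). elimNat (\(a : Nat). Nat) ν (\(χ : Nat). \(x : Nat). succ x) μ) 4 1)
  ~> 0
the term's type:
  Nat


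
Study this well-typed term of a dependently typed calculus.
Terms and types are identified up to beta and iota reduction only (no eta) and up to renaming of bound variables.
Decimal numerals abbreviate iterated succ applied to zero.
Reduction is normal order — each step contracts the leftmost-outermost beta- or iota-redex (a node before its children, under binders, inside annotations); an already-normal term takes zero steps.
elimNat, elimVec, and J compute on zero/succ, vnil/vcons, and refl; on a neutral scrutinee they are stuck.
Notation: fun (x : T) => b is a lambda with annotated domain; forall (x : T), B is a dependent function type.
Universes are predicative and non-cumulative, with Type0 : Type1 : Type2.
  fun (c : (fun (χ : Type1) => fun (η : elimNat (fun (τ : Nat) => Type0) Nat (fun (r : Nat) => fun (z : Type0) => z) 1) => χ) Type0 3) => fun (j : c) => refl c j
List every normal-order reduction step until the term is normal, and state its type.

normal-order reduction:
  fun (c : (fun (χ : Type1) => fun (η : elimNat (fun (τ : Nat) => Type0) Nat (fun (r : Nat) => fun (z : Type0) => z) 1) => χ) Type0 3) => fun (j : c) => refl c j
  ~> fun (c : (fun (χ : elimNat (fun (η : Nat) => Type0) Nat (fun (τ : Nat) => fun (r : Type0) => r) 1) => Type0) 3) => fun (z : c) => refl c z
  ~> fun (c : Type0) => fun (χ : c) => refl c χ
inferred type:
  forall (c : Type0), forall (χ : c), Eq c χ χ


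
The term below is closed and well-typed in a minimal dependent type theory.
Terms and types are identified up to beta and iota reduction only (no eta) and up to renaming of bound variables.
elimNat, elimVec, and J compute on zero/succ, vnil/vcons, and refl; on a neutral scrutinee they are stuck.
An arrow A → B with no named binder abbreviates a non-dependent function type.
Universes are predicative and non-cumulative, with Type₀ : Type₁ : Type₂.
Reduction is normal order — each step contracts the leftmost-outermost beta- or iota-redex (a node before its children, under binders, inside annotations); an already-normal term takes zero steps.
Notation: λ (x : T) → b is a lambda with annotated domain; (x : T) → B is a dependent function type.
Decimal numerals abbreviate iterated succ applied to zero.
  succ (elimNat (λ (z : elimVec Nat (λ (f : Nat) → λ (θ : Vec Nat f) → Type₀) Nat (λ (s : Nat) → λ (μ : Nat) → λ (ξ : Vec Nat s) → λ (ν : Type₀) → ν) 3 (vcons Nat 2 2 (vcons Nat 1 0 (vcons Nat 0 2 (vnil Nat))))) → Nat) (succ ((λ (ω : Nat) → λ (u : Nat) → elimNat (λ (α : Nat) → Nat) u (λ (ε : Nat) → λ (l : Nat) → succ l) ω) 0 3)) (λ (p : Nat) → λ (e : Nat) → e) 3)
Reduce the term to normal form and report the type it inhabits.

resulting normal form:
  5
inferred type:
  Nat


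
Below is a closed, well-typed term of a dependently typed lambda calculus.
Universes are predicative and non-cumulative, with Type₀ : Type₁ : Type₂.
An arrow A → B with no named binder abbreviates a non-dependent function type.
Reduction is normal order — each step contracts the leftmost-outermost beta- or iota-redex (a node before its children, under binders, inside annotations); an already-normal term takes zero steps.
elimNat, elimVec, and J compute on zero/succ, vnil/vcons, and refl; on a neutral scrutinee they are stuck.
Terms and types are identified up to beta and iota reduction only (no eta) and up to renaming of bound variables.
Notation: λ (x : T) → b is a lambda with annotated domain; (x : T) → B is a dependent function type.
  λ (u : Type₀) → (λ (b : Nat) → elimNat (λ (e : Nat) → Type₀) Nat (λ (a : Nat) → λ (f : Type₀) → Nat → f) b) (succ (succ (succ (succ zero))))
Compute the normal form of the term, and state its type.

reduced normal form:
  λ (u : Type₀) → Nat → Nat → Nat → Nat → Nat
the term's type:
  Type₀ → Type₀
observation: reduction starts at a beta-redex, and 14 normal-order steps reach the normal form.


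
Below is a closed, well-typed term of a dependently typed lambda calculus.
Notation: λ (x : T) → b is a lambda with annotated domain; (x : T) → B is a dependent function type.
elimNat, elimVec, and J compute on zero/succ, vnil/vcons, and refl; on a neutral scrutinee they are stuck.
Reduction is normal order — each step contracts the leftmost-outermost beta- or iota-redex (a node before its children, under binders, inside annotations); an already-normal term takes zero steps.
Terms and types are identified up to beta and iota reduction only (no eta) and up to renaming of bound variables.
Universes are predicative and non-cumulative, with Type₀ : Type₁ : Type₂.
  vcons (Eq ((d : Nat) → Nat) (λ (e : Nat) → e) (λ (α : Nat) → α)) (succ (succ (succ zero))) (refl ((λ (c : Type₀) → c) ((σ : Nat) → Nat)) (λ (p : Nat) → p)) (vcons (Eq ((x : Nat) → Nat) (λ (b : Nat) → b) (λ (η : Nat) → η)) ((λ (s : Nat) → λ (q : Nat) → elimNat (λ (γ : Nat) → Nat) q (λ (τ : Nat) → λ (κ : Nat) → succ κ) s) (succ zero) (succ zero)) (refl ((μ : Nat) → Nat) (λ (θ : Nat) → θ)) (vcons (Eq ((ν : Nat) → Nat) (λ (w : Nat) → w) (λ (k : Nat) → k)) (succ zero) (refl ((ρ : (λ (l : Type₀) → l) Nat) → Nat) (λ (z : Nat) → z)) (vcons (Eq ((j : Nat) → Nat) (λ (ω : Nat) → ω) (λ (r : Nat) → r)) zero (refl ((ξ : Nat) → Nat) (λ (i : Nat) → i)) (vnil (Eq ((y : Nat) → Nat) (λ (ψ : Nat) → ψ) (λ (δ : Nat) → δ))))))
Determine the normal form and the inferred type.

resulting normal form:
  vcons (Eq ((d : Nat) → Nat) (λ (e : Nat) → e) (λ (α : Nat) → α)) (succ (succ (succ zero))) (refl ((c : Nat) → Nat) (λ (σ : Nat) → σ)) (vcons (Eq ((p : Nat) → Nat) (λ (x : Nat) → x) (λ (b : Nat) → b)) (succ (succ zero)) (refl ((η : Nat) → Nat) (λ (s : Nat) → s)) (vcons (Eq ((q : Nat) → Nat) (λ (γ : Nat) → γ) (λ (τ : Nat) → τ)) (succ zero) (refl ((κ : Nat) → Nat) (λ (μ : Nat) → μ)) (vcons (Eq ((θ : Nat) → Nat) (λ (ν : Nat) → ν) (λ (w : Nat) → w)) zero (refl ((k : Nat) → Nat) (λ (ρ : Nat) → ρ)) (vnil (Eq ((l : Nat) → Nat) (λ (z : Nat) → z) (λ (j : Nat) → j))))))
inferred type:
  Vec (Eq ((d : Nat) → Nat) (λ (e : Nat) → e) (λ (α : Nat) → α)) (succ (succ (succ (succ zero))))
observation: 8 normal-order steps normalize the term, beginning with a beta-redex.


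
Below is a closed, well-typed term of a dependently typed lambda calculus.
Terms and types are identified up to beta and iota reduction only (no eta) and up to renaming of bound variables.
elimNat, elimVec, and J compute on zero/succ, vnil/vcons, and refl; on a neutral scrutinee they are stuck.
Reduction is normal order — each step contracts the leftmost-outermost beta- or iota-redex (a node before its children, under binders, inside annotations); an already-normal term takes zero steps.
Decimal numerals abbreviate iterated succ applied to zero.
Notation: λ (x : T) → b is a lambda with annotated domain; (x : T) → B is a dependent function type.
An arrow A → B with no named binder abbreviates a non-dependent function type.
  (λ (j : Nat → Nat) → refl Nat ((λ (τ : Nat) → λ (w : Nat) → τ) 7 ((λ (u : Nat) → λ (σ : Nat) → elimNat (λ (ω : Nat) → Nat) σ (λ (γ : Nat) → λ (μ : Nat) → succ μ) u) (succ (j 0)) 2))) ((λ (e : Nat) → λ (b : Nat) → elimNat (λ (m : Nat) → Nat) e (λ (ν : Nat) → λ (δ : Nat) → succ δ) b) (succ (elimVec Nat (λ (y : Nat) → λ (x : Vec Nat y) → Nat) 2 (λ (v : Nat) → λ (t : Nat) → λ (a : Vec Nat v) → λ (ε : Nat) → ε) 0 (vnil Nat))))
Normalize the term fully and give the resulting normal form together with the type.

resulting normal form:
  refl Nat 7
type:
  Eq Nat 7 7


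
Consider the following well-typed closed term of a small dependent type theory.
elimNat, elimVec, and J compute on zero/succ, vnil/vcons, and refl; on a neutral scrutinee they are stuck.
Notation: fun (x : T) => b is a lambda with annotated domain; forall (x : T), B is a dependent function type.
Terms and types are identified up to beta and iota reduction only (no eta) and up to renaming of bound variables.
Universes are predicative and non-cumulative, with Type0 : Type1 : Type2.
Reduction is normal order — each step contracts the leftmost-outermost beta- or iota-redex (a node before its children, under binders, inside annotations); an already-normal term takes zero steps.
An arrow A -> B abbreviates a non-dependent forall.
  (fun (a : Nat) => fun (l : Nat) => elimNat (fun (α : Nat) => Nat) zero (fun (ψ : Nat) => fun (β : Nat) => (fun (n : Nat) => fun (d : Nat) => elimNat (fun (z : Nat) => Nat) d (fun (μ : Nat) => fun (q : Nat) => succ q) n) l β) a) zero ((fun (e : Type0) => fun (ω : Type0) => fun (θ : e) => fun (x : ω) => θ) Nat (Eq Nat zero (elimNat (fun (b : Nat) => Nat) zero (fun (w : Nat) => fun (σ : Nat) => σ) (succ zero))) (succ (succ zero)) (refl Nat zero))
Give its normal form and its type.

normal form:
  zero
the term's type:
  Nat
observation: normalization takes exactly 3 steps under the normal-order strategy.


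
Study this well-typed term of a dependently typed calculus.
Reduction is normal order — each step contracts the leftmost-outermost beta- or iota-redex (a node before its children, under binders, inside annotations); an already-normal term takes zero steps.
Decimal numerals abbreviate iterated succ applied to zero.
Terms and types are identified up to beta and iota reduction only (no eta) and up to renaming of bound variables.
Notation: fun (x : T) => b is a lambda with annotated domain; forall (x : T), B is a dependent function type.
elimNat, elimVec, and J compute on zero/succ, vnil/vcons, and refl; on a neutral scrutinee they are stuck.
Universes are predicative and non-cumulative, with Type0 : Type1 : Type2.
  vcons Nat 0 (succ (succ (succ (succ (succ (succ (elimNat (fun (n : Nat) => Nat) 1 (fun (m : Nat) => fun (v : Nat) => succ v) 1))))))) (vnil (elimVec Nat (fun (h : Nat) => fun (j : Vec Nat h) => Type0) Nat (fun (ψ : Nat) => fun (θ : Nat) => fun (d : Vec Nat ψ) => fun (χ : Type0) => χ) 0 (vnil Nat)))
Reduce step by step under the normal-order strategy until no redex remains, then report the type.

reduction (normal order):
  vcons Nat 0 (succ (succ (succ (succ (succ (succ (elimNat (fun (n : Nat) => Nat) 1 (fun (m : Nat) => fun (v : Nat) => succ v) 1))))))) (vnil (elimVec Nat (fun (h : Nat) => fun (j : Vec Nat h) => Type0) Nat (fun (ψ : Nat) => fun (θ : Nat) => fun (d : Vec Nat ψ) => fun (χ : Type0) => χ) 0 (vnil Nat)))
  ~> vcons Nat 0 (succ (succ (succ (succ (succ (succ ((fun (n : Nat) => fun (m : Nat) => succ m) 0 (elimNat (fun (v : Nat) => Nat) 1 (fun (h : Nat) => fun (j : Nat) => succ j) 0)))))))) (vnil (elimVec Nat (fun (ψ : Nat) => fun (θ : Vec Nat ψ) => Type0) Nat (fun (d : Nat) => fun (χ : Nat) => fun (c : Vec Nat d) => fun (τ : Type0) => τ) 0 (vnil Nat)))
  ~> vcons Nat 0 (succ (succ (succ (succ (succ (succ ((fun (n : Nat) => succ n) (elimNat (fun (m : Nat) => Nat) 1 (fun (v : Nat) => fun (h : Nat) => succ h) 0)))))))) (vnil (elimVec Nat (fun (j : Nat) => fun (ψ : Vec Nat j) => Type0) Nat (fun (θ : Nat) => fun (d : Nat) => fun (χ : Vec Nat θ) => fun (c : Type0) => c) 0 (vnil Nat)))
  ~> vcons Nat 0 (succ (succ (succ (succ (succ (succ (succ (elimNat (fun (n : Nat) => Nat) 1 (fun (m : Nat) => fun (v : Nat) => succ v) 0)))))))) (vnil (elimVec Nat (fun (h : Nat) => fun (j : Vec Nat h) => Type0) Nat (fun (ψ : Nat) => fun (θ : Nat) => fun (d : Vec Nat ψ) => fun (χ : Type0) => χ) 0 (vnil Nat)))
  ~> vcons Nat 0 8 (vnil (elimVec Nat (fun (n : Nat) => fun (m : Vec Nat n) => Type0) Nat (fun (v : Nat) => fun (h : Nat) => fun (j : Vec Nat v) => fun (ψ : Type0) => ψ) 0 (vnil Nat)))
  ~> vcons Nat 0 8 (vnil Nat)
type:
  Vec Nat 1


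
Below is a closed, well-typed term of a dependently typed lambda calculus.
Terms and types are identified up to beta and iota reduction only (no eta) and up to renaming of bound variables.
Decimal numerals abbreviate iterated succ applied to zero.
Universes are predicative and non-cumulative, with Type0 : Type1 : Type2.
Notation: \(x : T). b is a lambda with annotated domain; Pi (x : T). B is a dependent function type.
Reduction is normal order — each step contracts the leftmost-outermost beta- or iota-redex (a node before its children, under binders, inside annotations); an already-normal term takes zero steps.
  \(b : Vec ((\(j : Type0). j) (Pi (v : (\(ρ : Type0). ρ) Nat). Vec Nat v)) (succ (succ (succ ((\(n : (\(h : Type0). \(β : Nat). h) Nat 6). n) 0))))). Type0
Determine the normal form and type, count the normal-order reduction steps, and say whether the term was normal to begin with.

resulting normal form:
  \(b : Vec (Pi (j : Nat). Vec Nat j) 3). Type0
the term's type:
  Pi (b : Vec (Pi (j : Nat). Vec Nat j) 3). Type1
steps to reach normal form (normal order): 3
term was already normal: no
first contracted redex: a beta-redex


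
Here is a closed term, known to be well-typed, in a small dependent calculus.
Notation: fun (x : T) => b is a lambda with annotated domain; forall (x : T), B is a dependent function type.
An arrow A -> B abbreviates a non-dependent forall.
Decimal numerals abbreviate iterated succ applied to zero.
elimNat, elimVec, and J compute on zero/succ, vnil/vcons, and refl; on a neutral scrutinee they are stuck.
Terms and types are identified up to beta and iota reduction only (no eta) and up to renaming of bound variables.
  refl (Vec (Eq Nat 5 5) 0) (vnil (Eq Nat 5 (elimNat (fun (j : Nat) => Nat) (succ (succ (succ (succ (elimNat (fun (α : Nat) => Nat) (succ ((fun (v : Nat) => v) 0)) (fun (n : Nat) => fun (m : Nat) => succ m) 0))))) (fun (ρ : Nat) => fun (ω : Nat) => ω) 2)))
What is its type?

the term's type:
  Eq (Vec (Eq Nat 5 5) 0) (vnil (Eq Nat 5 5)) (vnil (Eq Nat 5 5))


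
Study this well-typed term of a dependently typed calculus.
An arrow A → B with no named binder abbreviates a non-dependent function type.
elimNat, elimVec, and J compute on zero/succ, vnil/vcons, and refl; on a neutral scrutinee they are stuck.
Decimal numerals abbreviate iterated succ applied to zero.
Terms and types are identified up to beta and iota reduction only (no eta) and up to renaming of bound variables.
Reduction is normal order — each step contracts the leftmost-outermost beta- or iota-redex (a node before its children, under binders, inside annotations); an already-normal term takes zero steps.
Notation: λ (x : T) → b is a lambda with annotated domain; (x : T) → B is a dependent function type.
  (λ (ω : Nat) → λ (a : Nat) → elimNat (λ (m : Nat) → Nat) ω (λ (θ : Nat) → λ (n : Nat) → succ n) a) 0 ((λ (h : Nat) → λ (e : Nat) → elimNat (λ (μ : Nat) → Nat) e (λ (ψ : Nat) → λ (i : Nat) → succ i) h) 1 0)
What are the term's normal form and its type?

resulting normal form:
  1
inferred type:
  Nat


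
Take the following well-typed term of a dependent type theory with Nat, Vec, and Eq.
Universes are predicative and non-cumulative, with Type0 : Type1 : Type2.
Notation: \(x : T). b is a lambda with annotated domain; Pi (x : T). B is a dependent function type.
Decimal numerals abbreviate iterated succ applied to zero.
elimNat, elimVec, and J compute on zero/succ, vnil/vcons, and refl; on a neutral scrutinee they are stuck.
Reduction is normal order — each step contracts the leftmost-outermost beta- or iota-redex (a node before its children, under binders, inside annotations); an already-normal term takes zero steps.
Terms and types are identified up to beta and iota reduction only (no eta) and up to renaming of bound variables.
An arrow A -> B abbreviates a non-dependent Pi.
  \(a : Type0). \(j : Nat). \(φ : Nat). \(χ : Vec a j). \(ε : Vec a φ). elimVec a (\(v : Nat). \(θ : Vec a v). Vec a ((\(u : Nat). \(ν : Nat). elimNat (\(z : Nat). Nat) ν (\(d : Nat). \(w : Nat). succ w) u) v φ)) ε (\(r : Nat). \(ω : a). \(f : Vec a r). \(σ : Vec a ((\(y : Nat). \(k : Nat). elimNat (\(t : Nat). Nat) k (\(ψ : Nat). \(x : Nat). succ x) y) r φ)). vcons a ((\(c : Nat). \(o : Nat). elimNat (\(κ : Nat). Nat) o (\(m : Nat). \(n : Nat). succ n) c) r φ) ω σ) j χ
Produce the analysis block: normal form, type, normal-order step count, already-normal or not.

normal form:
  \(a : Type0). \(j : Nat). \(φ : Nat). \(χ : Vec a j). \(ε : Vec a φ). elimVec a (\(v : Nat). \(θ : Vec a v). Vec a (elimNat (\(u : Nat). Nat) φ (\(ν : Nat). \(z : Nat). succ z) v)) ε (\(d : Nat). \(w : a). \(r : Vec a d). \(ω : Vec a (elimNat (\(f : Nat). Nat) φ (\(σ : Nat). \(y : Nat). succ y) d)). vcons a (elimNat (\(k : Nat). Nat) φ (\(t : Nat). \(ψ : Nat). succ ψ) d) w ω) j χ
the term's type:
  Pi (a : Type0). Pi (j : Nat). Pi (φ : Nat). Vec a j -> Vec a φ -> Vec a (elimNat (\(χ : Nat). Nat) φ (\(ε : Nat). \(v : Nat). succ v) j)
normal-order step count: 6
started in normal form: no
first contracted redex: a beta-redex


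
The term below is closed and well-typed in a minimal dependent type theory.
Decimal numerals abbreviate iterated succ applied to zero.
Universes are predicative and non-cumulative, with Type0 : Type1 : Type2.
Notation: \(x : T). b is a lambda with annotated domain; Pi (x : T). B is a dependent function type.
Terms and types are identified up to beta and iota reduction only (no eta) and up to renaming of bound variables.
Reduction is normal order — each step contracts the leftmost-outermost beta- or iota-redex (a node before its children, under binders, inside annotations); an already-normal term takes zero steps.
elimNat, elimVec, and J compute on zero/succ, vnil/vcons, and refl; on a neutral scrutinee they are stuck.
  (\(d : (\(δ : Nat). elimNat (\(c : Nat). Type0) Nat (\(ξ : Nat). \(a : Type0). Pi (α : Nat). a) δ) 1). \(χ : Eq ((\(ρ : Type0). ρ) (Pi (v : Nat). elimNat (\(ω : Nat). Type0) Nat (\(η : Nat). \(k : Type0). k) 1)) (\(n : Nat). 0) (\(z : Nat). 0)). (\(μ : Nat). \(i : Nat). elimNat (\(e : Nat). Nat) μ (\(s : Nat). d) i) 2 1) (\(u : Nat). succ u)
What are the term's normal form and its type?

resulting normal form:
  \(d : Eq (Pi (δ : Nat). Nat) (\(c : Nat). 0) (\(ξ : Nat). 0)). 3
type:
  Pi (d : Eq (Pi (δ : Nat). Nat) (\(c : Nat). 0) (\(ξ : Nat). 0)). Nat


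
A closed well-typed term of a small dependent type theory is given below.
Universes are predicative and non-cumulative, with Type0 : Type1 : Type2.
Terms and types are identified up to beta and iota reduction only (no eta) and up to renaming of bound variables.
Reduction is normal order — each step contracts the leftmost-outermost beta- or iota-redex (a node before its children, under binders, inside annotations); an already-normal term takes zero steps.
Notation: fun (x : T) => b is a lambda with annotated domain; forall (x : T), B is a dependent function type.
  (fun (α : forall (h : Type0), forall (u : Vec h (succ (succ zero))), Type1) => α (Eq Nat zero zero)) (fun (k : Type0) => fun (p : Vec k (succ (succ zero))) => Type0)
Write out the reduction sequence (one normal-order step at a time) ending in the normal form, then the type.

normal-order reduction sequence:
  (fun (α : forall (h : Type0), forall (u : Vec h (succ (succ zero))), Type1) => α (Eq Nat zero zero)) (fun (k : Type0) => fun (p : Vec k (succ (succ zero))) => Type0)
  ~> (fun (α : Type0) => fun (h : Vec α (succ (succ zero))) => Type0) (Eq Nat zero zero)
  ~> fun (α : Vec (Eq Nat zero zero) (succ (succ zero))) => Type0
the term's type:
  forall (α : Vec (Eq Nat zero zero) (succ (succ zero))), Type1


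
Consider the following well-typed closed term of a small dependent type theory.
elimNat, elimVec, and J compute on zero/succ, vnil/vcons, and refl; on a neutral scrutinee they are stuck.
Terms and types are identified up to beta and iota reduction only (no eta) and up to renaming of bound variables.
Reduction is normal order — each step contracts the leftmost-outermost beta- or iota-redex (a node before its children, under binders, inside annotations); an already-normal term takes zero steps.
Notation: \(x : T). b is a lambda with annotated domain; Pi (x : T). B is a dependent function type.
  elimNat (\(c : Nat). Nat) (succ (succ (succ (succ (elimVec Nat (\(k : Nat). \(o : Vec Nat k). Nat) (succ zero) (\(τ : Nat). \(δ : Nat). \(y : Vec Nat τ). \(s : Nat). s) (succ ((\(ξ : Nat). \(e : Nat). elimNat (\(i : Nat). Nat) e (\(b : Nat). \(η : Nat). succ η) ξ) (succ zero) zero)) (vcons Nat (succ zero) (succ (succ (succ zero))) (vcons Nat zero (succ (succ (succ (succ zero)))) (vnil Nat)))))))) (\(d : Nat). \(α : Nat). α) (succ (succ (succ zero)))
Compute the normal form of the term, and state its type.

resulting normal form:
  succ (succ (succ (succ (succ zero))))
the term's type:
  Nat


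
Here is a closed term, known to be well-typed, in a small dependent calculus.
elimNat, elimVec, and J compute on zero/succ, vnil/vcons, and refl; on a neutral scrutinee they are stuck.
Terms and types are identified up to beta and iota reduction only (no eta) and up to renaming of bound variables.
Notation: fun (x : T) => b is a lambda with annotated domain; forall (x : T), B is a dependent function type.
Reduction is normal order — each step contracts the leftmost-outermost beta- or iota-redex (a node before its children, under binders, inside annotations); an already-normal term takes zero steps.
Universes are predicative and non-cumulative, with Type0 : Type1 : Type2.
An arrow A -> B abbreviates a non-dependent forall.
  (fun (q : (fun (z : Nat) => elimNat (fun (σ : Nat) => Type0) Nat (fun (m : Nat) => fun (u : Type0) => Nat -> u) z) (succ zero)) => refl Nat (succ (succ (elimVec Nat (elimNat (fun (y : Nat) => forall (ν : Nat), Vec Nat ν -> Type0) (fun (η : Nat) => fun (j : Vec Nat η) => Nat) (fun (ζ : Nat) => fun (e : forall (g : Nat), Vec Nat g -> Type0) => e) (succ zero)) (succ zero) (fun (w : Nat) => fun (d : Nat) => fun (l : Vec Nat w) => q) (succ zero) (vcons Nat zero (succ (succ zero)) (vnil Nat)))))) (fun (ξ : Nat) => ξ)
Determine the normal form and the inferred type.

reduced normal form:
  refl Nat (succ (succ (succ zero)))
the term's type:
  Eq Nat (succ (succ (succ zero))) (succ (succ (succ zero)))


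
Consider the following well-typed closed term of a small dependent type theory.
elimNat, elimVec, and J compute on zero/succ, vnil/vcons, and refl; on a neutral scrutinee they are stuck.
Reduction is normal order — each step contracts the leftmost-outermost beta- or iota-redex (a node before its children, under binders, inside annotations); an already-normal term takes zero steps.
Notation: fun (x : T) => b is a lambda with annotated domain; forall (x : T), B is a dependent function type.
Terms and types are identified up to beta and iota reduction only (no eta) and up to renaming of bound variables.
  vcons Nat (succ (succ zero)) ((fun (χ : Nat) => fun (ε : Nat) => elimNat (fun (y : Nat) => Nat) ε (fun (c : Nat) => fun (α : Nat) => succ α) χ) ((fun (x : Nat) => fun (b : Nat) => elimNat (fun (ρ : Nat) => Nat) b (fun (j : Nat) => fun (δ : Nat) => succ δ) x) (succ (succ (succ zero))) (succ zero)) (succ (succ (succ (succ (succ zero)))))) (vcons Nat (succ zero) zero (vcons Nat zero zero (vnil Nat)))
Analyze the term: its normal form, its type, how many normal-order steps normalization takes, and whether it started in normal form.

resulting normal form:
  vcons Nat (succ (succ zero)) (succ (succ (succ (succ (succ (succ (succ (succ (succ zero))))))))) (vcons Nat (succ zero) zero (vcons Nat zero zero (vnil Nat)))
the term's type:
  Vec Nat (succ (succ (succ zero)))
steps to reach normal form (normal order): 27
already normal: no
first redex: a beta-redex


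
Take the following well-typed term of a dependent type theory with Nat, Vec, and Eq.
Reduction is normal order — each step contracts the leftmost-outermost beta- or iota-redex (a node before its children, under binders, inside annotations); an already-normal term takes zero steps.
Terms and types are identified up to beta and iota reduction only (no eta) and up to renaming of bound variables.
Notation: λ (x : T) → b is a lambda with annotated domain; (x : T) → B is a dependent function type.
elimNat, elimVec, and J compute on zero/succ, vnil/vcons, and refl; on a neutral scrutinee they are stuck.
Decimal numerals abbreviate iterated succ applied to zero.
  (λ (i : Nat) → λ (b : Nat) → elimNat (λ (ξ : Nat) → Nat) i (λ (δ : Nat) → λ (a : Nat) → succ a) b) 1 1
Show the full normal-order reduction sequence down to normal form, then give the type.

reduction (normal order):
  (λ (i : Nat) → λ (b : Nat) → elimNat (λ (ξ : Nat) → Nat) i (λ (δ : Nat) → λ (a : Nat) → succ a) b) 1 1
  ~> (λ (i : Nat) → elimNat (λ (b : Nat) → Nat) 1 (λ (ξ : Nat) → λ (δ : Nat) → succ δ) i) 1
  ~> elimNat (λ (i : Nat) → Nat) 1 (λ (b : Nat) → λ (ξ : Nat) → succ ξ) 1
  ~> (λ (i : Nat) → λ (b : Nat) → succ b) 0 (elimNat (λ (ξ : Nat) → Nat) 1 (λ (δ : Nat) → λ (a : Nat) → succ a) 0)
  ~> (λ (i : Nat) → succ i) (elimNat (λ (b : Nat) → Nat) 1 (λ (ξ : Nat) → λ (δ : Nat) → succ δ) 0)
  ~> succ (elimNat (λ (i : Nat) → Nat) 1 (λ (b : Nat) → λ (ξ : Nat) → succ ξ) 0)
  ~> 2
the term's type:
  Nat


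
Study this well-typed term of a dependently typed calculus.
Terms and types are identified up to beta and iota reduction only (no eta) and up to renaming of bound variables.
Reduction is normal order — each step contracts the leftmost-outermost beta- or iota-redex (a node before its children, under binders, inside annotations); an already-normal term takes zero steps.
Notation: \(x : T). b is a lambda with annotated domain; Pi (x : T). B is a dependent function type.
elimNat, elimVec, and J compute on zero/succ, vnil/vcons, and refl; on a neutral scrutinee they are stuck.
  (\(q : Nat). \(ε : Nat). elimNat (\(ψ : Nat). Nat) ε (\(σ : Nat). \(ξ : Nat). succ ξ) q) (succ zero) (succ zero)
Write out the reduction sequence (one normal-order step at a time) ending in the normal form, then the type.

normal-order reduction sequence:
  (\(q : Nat). \(ε : Nat). elimNat (\(ψ : Nat). Nat) ε (\(σ : Nat). \(ξ : Nat). succ ξ) q) (succ zero) (succ zero)
  ~> (\(q : Nat). elimNat (\(ε : Nat). Nat) q (\(ψ : Nat). \(σ : Nat). succ σ) (succ zero)) (succ zero)
  ~> elimNat (\(q : Nat). Nat) (succ zero) (\(ε : Nat). \(ψ : Nat). succ ψ) (succ zero)
  ~> (\(q : Nat). \(ε : Nat). succ ε) zero (elimNat (\(ψ : Nat). Nat) (succ zero) (\(σ : Nat). \(ξ : Nat). succ ξ) zero)
  ~> (\(q : Nat). succ q) (elimNat (\(ε : Nat). Nat) (succ zero) (\(ψ : Nat). \(σ : Nat). succ σ) zero)
  ~> succ (elimNat (\(q : Nat). Nat) (succ zero) (\(ε : Nat). \(ψ : Nat). succ ψ) zero)
  ~> succ (succ zero)
the term's type:
  Nat


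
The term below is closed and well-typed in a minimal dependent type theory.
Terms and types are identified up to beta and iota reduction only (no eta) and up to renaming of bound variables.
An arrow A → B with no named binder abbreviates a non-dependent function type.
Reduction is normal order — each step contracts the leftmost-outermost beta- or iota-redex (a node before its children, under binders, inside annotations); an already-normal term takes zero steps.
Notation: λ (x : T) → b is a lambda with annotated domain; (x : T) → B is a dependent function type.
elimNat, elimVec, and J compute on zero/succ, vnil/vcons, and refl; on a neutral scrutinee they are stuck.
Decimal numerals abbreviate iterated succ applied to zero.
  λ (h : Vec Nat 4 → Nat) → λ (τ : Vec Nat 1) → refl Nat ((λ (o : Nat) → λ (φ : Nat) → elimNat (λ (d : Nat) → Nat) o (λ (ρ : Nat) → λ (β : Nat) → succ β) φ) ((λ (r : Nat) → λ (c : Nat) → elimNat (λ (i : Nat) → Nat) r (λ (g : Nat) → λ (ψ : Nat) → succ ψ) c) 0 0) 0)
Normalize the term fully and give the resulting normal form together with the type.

resulting normal form:
  λ (h : Vec Nat 4 → Nat) → λ (τ : Vec Nat 1) → refl Nat 0
the term's type:
  (Vec Nat 4 → Nat) → Vec Nat 1 → Eq Nat 0 0


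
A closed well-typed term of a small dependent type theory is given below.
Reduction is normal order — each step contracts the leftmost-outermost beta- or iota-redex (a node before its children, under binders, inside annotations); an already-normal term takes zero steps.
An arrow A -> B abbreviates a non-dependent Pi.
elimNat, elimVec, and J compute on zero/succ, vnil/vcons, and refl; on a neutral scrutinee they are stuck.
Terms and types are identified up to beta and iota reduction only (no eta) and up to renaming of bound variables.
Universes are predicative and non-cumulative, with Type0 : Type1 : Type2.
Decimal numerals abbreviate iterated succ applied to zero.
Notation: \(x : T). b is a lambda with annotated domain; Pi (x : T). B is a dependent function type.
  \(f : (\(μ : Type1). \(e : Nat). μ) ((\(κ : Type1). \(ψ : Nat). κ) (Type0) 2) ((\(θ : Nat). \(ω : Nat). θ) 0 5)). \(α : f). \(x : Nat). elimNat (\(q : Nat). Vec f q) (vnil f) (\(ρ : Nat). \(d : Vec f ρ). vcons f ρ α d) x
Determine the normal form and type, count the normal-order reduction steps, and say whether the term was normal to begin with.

reduced normal form:
  \(f : Type0). \(μ : f). \(e : Nat). elimNat (\(κ : Nat). Vec f κ) (vnil f) (\(ψ : Nat). \(θ : Vec f ψ). vcons f ψ μ θ) e
type:
  Pi (f : Type0). f -> Pi (μ : Nat). Vec f μ
reduction steps (normal order): 4
term was already normal: no
first redex: a beta-redex


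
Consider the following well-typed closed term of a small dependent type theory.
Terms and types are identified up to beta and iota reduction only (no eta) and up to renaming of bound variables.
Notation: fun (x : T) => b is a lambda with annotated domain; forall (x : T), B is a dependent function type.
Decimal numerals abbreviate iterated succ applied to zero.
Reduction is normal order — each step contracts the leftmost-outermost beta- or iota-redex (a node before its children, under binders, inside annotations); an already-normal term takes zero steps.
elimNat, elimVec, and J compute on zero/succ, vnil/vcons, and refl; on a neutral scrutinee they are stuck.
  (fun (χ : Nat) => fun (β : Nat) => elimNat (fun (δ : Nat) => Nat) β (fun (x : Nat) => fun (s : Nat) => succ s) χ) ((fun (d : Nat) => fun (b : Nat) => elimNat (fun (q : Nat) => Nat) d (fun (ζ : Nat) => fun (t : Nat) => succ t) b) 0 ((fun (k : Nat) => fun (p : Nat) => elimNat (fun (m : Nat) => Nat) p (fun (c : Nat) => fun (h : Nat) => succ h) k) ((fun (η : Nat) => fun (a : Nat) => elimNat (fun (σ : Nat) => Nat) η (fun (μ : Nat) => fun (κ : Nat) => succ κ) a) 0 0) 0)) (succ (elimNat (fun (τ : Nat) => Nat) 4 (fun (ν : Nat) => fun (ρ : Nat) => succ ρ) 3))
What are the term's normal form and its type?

resulting normal form:
  8
inferred type:
  Nat
observation: the term reaches its normal form after 22 normal-order steps.


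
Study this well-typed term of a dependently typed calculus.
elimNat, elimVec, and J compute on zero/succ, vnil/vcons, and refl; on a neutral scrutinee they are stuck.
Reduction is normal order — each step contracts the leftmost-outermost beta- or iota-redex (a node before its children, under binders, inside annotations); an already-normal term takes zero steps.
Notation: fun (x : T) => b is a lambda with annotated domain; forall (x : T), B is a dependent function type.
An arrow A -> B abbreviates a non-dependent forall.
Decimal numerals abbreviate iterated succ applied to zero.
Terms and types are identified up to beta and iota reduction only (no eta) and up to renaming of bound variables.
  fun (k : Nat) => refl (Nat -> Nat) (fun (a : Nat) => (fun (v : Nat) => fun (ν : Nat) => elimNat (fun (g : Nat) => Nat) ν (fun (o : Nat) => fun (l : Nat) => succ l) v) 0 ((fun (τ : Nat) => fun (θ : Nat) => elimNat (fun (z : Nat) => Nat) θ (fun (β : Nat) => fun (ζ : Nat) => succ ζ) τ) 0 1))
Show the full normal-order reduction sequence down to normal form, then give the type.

normal-order reduction sequence:
  fun (k : Nat) => refl (Nat -> Nat) (fun (a : Nat) => (fun (v : Nat) => fun (ν : Nat) => elimNat (fun (g : Nat) => Nat) ν (fun (o : Nat) => fun (l : Nat) => succ l) v) 0 ((fun (τ : Nat) => fun (θ : Nat) => elimNat (fun (z : Nat) => Nat) θ (fun (β : Nat) => fun (ζ : Nat) => succ ζ) τ) 0 1))
  ~> fun (k : Nat) => refl (Nat -> Nat) (fun (a : Nat) => (fun (v : Nat) => elimNat (fun (ν : Nat) => Nat) v (fun (g : Nat) => fun (o : Nat) => succ o) 0) ((fun (l : Nat) => fun (τ : Nat) => elimNat (fun (θ : Nat) => Nat) τ (fun (z : Nat) => fun (β : Nat) => succ β) l) 0 1))
  ~> fun (k : Nat) => refl (Nat -> Nat) (fun (a : Nat) => elimNat (fun (v : Nat) => Nat) ((fun (ν : Nat) => fun (g : Nat) => elimNat (fun (o : Nat) => Nat) g (fun (l : Nat) => fun (τ : Nat) => succ τ) ν) 0 1) (fun (θ : Nat) => fun (z : Nat) => succ z) 0)
  ~> fun (k : Nat) => refl (Nat -> Nat) (fun (a : Nat) => (fun (v : Nat) => fun (ν : Nat) => elimNat (fun (g : Nat) => Nat) ν (fun (o : Nat) => fun (l : Nat) => succ l) v) 0 1)
  ~> fun (k : Nat) => refl (Nat -> Nat) (fun (a : Nat) => (fun (v : Nat) => elimNat (fun (ν : Nat) => Nat) v (fun (g : Nat) => fun (o : Nat) => succ o) 0) 1)
  ~> fun (k : Nat) => refl (Nat -> Nat) (fun (a : Nat) => elimNat (fun (v : Nat) => Nat) 1 (fun (ν : Nat) => fun (g : Nat) => succ g) 0)
  ~> fun (k : Nat) => refl (Nat -> Nat) (fun (a : Nat) => 1)
inferred type:
  Nat -> Eq (Nat -> Nat) (fun (k : Nat) => 1) (fun (a : Nat) => 1)


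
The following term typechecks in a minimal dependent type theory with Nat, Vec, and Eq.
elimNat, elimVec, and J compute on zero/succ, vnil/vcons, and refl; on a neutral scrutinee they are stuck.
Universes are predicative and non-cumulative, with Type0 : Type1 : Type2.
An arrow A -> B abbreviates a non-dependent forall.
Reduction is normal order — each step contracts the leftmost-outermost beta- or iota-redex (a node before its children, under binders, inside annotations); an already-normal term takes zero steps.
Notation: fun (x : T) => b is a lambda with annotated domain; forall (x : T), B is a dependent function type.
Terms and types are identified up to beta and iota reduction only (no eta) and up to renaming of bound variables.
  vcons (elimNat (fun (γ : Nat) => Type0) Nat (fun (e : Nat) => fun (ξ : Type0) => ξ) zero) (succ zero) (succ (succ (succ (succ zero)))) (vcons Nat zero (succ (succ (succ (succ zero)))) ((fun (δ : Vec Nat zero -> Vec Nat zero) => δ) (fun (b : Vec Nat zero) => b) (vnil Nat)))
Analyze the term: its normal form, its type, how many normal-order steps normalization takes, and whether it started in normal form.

normal form:
  vcons Nat (succ zero) (succ (succ (succ (succ zero)))) (vcons Nat zero (succ (succ (succ (succ zero)))) (vnil Nat))
inferred type:
  Vec Nat (succ (succ zero))
reduction steps (normal order): 3
term was already normal: no
first contracted redex: an elimNat iota-redex
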